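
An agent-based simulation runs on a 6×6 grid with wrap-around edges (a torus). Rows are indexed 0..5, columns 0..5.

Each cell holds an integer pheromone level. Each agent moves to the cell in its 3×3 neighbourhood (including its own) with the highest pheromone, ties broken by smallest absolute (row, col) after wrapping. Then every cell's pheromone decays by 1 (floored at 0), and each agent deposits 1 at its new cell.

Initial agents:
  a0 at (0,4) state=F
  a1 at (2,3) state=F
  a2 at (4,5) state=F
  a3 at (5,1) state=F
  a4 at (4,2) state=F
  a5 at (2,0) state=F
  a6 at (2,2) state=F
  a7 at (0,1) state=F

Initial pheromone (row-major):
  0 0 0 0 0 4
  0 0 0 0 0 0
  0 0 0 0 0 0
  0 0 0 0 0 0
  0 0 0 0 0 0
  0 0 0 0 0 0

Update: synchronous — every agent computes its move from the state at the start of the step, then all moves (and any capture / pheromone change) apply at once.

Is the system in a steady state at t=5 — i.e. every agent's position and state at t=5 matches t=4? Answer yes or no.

t=1: a0@(0,5) a1@(1,2) a2@(3,0) a3@(0,0) a4@(3,1) a5@(1,0) a6@(1,1) a7@(0,0) | pheromone: 2 0 0 0 0 4 / 1 1 1 0 0 0 / 0 0 0 0 0 0 / 1 1 0 0 0 0 / 0 0 0 0 0 0 / 0 0 0 0 0 0
t=2: a0@(0,5) a1@(1,1) a2@(3,0) a3@(0,5) a4@(3,0) a5@(0,5) a6@(0,0) a7@(0,5) | pheromone: 2 0 0 0 0 7 / 0 1 0 0 0 0 / 0 0 0 0 0 0 / 2 0 0 0 0 0 / 0 0 0 0 0 0 / 0 0 0 0 0 0
t=3: a0@(0,5) a1@(0,0) a2@(3,0) a3@(0,5) a4@(3,0) a5@(0,5) a6@(0,5) a7@(0,5) | pheromone: 2 0 0 0 0 11 / 0 0 0 0 0 0 / 0 0 0 0 0 0 / 3 0 0 0 0 0 / 0 0 0 0 0 0 / 0 0 0 0 0 0
t=4: a0@(0,5) a1@(0,5) a2@(3,0) a3@(0,5) a4@(3,0) a5@(0,5) a6@(0,5) a7@(0,5) | pheromone: 1 0 0 0 0 16 / 0 0 0 0 0 0 / 0 0 0 0 0 0 / 4 0 0 0 0 0 / 0 0 0 0 0 0 / 0 0 0 0 0 0
t=5: a0@(0,5) a1@(0,5) a2@(3,0) a3@(0,5) a4@(3,0) a5@(0,5) a6@(0,5) a7@(0,5) | pheromone: 0 0 0 0 0 21 / 0 0 0 0 0 0 / 0 0 0 0 0 0 / 5 0 0 0 0 0 / 0 0 0 0 0 0 / 0 0 0 0 0 0

yes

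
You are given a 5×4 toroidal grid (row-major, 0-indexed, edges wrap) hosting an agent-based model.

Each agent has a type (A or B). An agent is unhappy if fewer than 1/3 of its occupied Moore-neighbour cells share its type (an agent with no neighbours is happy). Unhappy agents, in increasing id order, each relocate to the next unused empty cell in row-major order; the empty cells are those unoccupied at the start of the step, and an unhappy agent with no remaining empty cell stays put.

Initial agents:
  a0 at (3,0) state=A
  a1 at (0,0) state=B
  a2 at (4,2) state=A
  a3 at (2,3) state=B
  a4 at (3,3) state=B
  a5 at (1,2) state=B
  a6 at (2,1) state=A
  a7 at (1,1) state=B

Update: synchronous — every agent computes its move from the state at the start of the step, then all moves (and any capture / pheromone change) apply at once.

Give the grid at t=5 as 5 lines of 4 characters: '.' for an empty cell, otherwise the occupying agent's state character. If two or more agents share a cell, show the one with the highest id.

t=1: a0@(3,0):A a1@(0,0):B a2@(0,1):A a3@(2,3):B a4@(3,3):B a5@(1,2):B a6@(2,1):A a7@(1,1):B
t=2: a0@(3,0):A a1@(0,0):B a2@(0,2):A a3@(2,3):B a4@(3,3):B a5@(1,2):B a6@(2,1):A a7@(1,1):B
t=3: a0@(3,0):A a1@(0,0):B a2@(0,1):A a3@(2,3):B a4@(3,3):B a5@(1,2):B a6@(2,1):A a7@(1,1):B
t=4: a0@(3,0):A a1@(0,0):B a2@(0,2):A a3@(2,3):B a4@(3,3):B a5@(1,2):B a6@(2,1):A a7@(1,1):B
t=5: a0@(3,0):A a1@(0,0):B a2@(0,1):A a3@(2,3):B a4@(3,3):B a5@(1,2):B a6@(2,1):A a7@(1,1):B

BA..
.BB.
.A.B
A..B
....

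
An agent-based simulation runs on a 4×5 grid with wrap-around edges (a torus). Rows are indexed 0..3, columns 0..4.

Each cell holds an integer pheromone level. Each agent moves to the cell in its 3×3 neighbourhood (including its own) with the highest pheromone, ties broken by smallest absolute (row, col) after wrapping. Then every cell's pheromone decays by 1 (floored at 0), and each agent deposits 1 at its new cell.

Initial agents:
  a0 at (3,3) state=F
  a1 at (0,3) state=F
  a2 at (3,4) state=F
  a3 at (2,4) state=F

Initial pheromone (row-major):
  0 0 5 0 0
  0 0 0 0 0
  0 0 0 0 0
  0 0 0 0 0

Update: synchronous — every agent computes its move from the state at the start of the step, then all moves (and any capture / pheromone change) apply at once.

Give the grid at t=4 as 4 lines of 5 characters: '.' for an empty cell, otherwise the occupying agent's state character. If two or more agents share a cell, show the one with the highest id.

t=1: a0@(0,2) a1@(0,2) a2@(0,0) a3@(1,0) | pheromone: 1 0 6 0 0 / 1 0 0 0 0 / 0 0 0 0 0 / 0 0 0 0 0
t=2: a0@(0,2) a1@(0,2) a2@(0,0) a3@(0,0) | pheromone: 2 0 7 0 0 / 0 0 0 0 0 / 0 0 0 0 0 / 0 0 0 0 0
t=3: a0@(0,2) a1@(0,2) a2@(0,0) a3@(0,0) | pheromone: 3 0 8 0 0 / 0 0 0 0 0 / 0 0 0 0 0 / 0 0 0 0 0
t=4: a0@(0,2) a1@(0,2) a2@(0,0) a3@(0,0) | pheromone: 4 0 9 0 0 / 0 0 0 0 0 / 0 0 0 0 0 / 0 0 0 0 0

F.F..
.....
.....
.....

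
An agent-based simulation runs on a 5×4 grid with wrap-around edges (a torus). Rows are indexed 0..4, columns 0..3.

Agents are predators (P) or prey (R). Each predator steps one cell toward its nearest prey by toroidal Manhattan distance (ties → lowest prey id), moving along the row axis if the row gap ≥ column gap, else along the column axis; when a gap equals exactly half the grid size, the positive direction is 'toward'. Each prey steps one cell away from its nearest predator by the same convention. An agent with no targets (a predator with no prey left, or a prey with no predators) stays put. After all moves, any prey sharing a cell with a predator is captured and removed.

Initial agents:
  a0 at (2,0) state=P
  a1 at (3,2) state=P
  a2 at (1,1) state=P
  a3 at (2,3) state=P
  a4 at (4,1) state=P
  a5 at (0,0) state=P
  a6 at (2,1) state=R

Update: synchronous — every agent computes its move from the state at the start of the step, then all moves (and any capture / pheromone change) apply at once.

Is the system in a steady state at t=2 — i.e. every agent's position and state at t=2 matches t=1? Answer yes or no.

yes

t=1: a0@(2,1):P a1@(2,2):P a2@(2,1):P a3@(2,0):P a4@(3,1):P a5@(1,0):P
t=2: (unchanged — steady state)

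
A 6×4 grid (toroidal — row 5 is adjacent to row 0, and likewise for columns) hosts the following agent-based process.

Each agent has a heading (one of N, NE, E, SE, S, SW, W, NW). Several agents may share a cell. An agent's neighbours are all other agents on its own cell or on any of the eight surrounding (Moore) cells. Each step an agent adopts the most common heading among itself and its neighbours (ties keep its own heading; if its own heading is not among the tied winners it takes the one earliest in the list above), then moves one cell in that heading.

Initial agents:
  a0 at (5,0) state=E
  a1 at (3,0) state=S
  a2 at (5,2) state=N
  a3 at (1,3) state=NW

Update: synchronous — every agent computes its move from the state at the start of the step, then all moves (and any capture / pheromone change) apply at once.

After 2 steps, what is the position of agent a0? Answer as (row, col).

t=1: a0@(5,1):E a1@(4,0):S a2@(4,2):N a3@(0,2):NW
t=2: a0@(5,2):E a1@(5,0):S a2@(3,2):N a3@(5,1):NW

(5, 2)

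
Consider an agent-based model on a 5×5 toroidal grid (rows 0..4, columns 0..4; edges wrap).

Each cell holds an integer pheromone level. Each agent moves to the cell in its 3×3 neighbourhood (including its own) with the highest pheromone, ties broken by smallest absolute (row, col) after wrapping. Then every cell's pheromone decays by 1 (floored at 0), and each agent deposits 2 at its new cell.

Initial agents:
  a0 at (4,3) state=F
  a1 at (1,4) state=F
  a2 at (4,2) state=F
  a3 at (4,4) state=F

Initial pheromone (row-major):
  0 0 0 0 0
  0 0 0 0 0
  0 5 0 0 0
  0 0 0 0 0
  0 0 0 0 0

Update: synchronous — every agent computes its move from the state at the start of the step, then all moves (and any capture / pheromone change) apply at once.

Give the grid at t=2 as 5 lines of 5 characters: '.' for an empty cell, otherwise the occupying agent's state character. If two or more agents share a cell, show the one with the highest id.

FF...
.....
.....
.....
.....

t=1: a0@(0,2) a1@(0,0) a2@(0,1) a3@(0,0) | pheromone: 4 2 2 0 0 / 0 0 0 0 0 / 0 4 0 0 0 / 0 0 0 0 0 / 0 0 0 0 0
t=2: a0@(0,1) a1@(0,0) a2@(0,0) a3@(0,0) | pheromone: 9 3 1 0 0 / 0 0 0 0 0 / 0 3 0 0 0 / 0 0 0 0 0 / 0 0 0 0 0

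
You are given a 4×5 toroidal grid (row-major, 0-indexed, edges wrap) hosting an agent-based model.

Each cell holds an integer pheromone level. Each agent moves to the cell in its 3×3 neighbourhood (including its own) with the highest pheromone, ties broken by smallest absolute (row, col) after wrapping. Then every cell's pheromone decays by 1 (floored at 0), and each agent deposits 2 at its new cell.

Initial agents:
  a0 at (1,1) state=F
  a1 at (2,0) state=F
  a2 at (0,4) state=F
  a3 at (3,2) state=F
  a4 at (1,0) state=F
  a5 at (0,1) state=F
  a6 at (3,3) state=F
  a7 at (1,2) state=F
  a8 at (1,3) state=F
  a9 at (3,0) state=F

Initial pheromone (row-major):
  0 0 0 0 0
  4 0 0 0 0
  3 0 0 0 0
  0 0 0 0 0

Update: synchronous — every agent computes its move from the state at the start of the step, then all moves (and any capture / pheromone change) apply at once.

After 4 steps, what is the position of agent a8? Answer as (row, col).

(1, 0)

t=1: a0@(1,0) a1@(1,0) a2@(1,0) a3@(0,1) a4@(1,0) a5@(1,0) a6@(0,2) a7@(0,1) a8@(0,2) a9@(2,0) | pheromone: 0 4 4 0 0 / 13 0 0 0 0 / 4 0 0 0 0 / 0 0 0 0 0
t=2: a0@(1,0) a1@(1,0) a2@(1,0) a3@(1,0) a4@(1,0) a5@(1,0) a6@(0,1) a7@(1,0) a8@(0,1) a9@(1,0) | pheromone: 0 7 3 0 0 / 28 0 0 0 0 / 3 0 0 0 0 / 0 0 0 0 0
t=3: a0@(1,0) a1@(1,0) a2@(1,0) a3@(1,0) a4@(1,0) a5@(1,0) a6@(1,0) a7@(1,0) a8@(1,0) a9@(1,0) | pheromone: 0 6 2 0 0 / 47 0 0 0 0 / 2 0 0 0 0 / 0 0 0 0 0
t=4: a0@(1,0) a1@(1,0) a2@(1,0) a3@(1,0) a4@(1,0) a5@(1,0) a6@(1,0) a7@(1,0) a8@(1,0) a9@(1,0) | pheromone: 0 5 1 0 0 / 66 0 0 0 0 / 1 0 0 0 0 / 0 0 0 0 0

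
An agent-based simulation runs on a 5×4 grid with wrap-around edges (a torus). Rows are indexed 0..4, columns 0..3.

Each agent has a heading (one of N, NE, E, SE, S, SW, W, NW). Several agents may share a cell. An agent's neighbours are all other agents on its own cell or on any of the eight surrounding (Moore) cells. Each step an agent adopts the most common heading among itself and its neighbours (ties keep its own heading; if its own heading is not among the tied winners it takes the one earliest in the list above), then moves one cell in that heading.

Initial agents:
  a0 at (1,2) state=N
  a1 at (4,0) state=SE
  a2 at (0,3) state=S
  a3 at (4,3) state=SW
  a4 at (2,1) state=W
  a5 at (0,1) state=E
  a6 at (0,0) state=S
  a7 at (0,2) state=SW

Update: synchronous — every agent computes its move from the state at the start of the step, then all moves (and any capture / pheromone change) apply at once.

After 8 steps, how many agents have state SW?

t=1: a0@(0,2):N a1@(0,0):S a2@(1,3):S a3@(0,2):SW a4@(2,0):W a5@(0,2):E a6@(1,0):S a7@(1,1):SW
t=2: a0@(1,1):SW a1@(1,0):S a2@(2,3):S a3@(1,1):SW a4@(3,0):S a5@(1,1):SW a6@(2,0):S a7@(2,0):SW
t=3: a0@(2,0):SW a1@(2,3):SW a2@(3,3):S a3@(2,0):SW a4@(4,0):S a5@(2,0):SW a6@(3,0):S a7@(3,3):SW
t=4: a0@(3,3):SW a1@(3,2):SW a2@(4,2):SW a3@(3,3):SW a4@(0,0):S a5@(3,3):SW a6@(4,3):SW a7@(4,2):SW
t=5: a0@(4,2):SW a1@(4,1):SW a2@(0,1):SW a3@(4,2):SW a4@(1,0):S a5@(4,2):SW a6@(0,2):SW a7@(0,1):SW
t=6: a0@(0,1):SW a1@(0,0):SW a2@(1,0):SW a3@(0,1):SW a4@(2,3):SW a5@(0,1):SW a6@(1,1):SW a7@(1,0):SW
t=7: a0@(1,0):SW a1@(1,3):SW a2@(2,3):SW a3@(1,0):SW a4@(3,2):SW a5@(1,0):SW a6@(2,0):SW a7@(2,3):SW
t=8: a0@(2,3):SW a1@(2,2):SW a2@(3,2):SW a3@(2,3):SW a4@(4,1):SW a5@(2,3):SW a6@(3,3):SW a7@(3,2):SW

8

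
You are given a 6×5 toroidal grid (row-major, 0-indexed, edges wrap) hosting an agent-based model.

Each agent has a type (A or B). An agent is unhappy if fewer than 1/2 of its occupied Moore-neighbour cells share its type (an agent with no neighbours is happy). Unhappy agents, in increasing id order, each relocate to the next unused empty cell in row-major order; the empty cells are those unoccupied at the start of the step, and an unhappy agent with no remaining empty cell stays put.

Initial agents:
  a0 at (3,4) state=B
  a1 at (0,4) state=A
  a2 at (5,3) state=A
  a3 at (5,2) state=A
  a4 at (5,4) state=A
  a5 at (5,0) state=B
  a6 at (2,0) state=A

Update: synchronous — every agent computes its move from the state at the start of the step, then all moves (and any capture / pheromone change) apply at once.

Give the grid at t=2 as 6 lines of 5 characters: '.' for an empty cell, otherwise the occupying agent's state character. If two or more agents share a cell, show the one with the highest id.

t=1: a0@(0,0):B a1@(0,4):A a2@(5,3):A a3@(5,2):A a4@(5,4):A a5@(0,1):B a6@(0,2):A
t=2: a0@(0,3):B a1@(0,4):A a2@(5,3):A a3@(5,2):A a4@(5,4):A a5@(1,0):B a6@(0,2):A

..ABA
B....
.....
.....
.....
..AAA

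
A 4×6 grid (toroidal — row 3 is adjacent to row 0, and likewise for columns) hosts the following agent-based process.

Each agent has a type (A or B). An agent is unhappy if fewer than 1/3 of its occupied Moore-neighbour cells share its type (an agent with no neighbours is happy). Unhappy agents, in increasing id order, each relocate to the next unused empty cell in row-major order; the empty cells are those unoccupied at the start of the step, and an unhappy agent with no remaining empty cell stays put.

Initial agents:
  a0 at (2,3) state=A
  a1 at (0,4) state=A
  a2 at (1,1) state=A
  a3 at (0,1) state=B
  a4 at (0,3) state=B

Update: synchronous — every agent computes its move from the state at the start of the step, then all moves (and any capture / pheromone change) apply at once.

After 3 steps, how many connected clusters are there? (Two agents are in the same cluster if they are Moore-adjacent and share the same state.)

3

t=1: a0@(2,3):A a1@(0,0):A a2@(0,2):A a3@(0,5):B a4@(1,0):B
t=2: a0@(2,3):A a1@(0,1):A a2@(0,2):A a3@(0,5):B a4@(1,0):B
t=3: (unchanged — steady state)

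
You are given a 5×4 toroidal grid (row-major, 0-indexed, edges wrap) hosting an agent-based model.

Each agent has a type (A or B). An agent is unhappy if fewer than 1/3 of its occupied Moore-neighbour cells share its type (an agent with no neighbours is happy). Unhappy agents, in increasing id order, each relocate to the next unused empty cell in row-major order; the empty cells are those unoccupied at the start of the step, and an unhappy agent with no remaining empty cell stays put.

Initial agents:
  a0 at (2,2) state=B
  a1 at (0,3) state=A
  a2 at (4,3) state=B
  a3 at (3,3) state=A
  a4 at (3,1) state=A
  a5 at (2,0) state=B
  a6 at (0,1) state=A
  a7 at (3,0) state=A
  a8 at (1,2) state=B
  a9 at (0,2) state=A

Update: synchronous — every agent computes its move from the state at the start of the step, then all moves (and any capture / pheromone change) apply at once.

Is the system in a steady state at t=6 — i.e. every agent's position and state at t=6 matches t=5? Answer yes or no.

t=1: a0@(2,2):B a1@(0,3):A a2@(0,0):B a3@(1,0):A a4@(3,1):A a5@(1,1):B a6@(0,1):A a7@(3,0):A a8@(1,3):B a9@(0,2):A
t=2: (unchanged — steady state)

yes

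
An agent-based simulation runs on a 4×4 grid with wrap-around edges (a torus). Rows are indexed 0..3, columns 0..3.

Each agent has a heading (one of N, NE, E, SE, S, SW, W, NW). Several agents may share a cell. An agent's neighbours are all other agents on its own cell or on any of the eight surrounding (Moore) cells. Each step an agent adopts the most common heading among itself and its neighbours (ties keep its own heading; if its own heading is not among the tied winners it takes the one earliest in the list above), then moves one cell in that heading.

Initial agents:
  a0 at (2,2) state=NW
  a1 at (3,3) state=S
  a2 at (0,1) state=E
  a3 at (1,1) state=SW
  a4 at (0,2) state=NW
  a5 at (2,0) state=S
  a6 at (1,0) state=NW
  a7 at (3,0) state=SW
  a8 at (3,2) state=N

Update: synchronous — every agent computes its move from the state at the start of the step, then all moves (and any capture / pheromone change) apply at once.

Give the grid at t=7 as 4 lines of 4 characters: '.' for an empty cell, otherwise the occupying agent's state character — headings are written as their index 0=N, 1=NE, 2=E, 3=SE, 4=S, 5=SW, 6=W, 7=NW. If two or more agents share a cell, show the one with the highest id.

t=1: a0@(1,1):NW a1@(0,3):S a2@(1,0):SW a3@(0,0):NW a4@(3,1):NW a5@(3,0):S a6@(0,3):NW a7@(0,0):S a8@(2,1):NW
t=2: a0@(0,0):NW a1@(1,3):S a2@(0,3):NW a3@(3,3):NW a4@(2,0):NW a5@(2,3):NW a6@(1,3):S a7@(3,3):NW a8@(1,0):NW
t=3: a0@(3,3):NW a1@(0,2):NW a2@(3,2):NW a3@(2,2):NW a4@(1,3):NW a5@(1,2):NW a6@(0,2):NW a7@(2,2):NW a8@(0,3):NW
t=4: a0@(2,2):NW a1@(3,1):NW a2@(2,1):NW a3@(1,1):NW a4@(0,2):NW a5@(0,1):NW a6@(3,1):NW a7@(1,1):NW a8@(3,2):NW
t=5: a0@(1,1):NW a1@(2,0):NW a2@(1,0):NW a3@(0,0):NW a4@(3,1):NW a5@(3,0):NW a6@(2,0):NW a7@(0,0):NW a8@(2,1):NW
t=6: a0@(0,0):NW a1@(1,3):NW a2@(0,3):NW a3@(3,3):NW a4@(2,0):NW a5@(2,3):NW a6@(1,3):NW a7@(3,3):NW a8@(1,0):NW
t=7: a0@(3,3):NW a1@(0,2):NW a2@(3,2):NW a3@(2,2):NW a4@(1,3):NW a5@(1,2):NW a6@(0,2):NW a7@(2,2):NW a8@(0,3):NW

..77
..77
..7.
..77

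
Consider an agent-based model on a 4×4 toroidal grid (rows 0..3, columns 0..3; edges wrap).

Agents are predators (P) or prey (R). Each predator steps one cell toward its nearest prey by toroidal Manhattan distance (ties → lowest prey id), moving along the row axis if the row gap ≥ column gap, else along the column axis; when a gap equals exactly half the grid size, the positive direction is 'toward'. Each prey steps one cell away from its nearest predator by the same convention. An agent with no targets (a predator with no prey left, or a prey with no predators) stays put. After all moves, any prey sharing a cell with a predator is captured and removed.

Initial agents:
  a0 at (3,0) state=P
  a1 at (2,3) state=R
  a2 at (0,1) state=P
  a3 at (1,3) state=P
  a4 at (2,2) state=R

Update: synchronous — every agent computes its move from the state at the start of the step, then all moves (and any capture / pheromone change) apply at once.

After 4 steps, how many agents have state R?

t=1: a0@(2,0):P a1@(3,3):R a2@(1,1):P a3@(2,3):P a4@(3,2):R
t=2: a0@(3,0):P a1@(0,3):R a2@(2,1):P a3@(3,3):P a4@(0,2):R
t=3: a0@(0,0):P a1@(1,3):R a2@(3,1):P a3@(0,3):P a4@(1,2):R
t=4: a0@(1,0):P a1@(2,3):R a2@(0,1):P a3@(1,3):P a4@(2,2):R

2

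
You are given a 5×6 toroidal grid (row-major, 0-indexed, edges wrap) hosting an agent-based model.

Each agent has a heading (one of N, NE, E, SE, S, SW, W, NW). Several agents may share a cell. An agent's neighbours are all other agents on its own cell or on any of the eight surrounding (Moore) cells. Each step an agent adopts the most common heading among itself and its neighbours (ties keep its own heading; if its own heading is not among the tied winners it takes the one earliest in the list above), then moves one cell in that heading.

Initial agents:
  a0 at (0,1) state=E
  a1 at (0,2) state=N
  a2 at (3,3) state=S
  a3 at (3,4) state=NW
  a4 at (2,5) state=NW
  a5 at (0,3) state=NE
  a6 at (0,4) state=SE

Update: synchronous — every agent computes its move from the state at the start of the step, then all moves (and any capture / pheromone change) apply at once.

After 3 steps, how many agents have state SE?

1

t=1: a0@(0,2):E a1@(4,2):N a2@(4,3):S a3@(2,3):NW a4@(1,4):NW a5@(4,4):NE a6@(1,5):SE
t=2: a0@(0,3):E a1@(3,2):N a2@(0,3):S a3@(1,2):NW a4@(0,3):NW a5@(3,5):NE a6@(2,0):SE
t=3: a0@(4,2):NW a1@(2,2):N a2@(4,2):NW a3@(0,1):NW a4@(4,2):NW a5@(2,0):NE a6@(3,1):SE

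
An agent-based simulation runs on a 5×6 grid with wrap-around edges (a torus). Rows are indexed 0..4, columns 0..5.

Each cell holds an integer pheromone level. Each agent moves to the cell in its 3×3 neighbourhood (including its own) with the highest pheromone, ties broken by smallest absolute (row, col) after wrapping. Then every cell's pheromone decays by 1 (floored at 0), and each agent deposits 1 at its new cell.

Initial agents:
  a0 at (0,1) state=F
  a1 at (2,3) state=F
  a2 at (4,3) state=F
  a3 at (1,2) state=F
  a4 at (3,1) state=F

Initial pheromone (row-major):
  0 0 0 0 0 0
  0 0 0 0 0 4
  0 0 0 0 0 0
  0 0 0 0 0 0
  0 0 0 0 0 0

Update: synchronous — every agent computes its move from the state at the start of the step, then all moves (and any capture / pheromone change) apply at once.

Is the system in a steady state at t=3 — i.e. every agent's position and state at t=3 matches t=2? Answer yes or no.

t=1: a0@(0,0) a1@(1,2) a2@(0,2) a3@(0,1) a4@(2,0) | pheromone: 1 1 1 0 0 0 / 0 0 1 0 0 3 / 1 0 0 0 0 0 / 0 0 0 0 0 0 / 0 0 0 0 0 0
t=2: a0@(1,5) a1@(0,1) a2@(0,1) a3@(0,0) a4@(1,5) | pheromone: 1 2 0 0 0 0 / 0 0 0 0 0 4 / 0 0 0 0 0 0 / 0 0 0 0 0 0 / 0 0 0 0 0 0
t=3: a0@(1,5) a1@(0,1) a2@(0,1) a3@(1,5) a4@(1,5) | pheromone: 0 3 0 0 0 0 / 0 0 0 0 0 6 / 0 0 0 0 0 0 / 0 0 0 0 0 0 / 0 0 0 0 0 0

no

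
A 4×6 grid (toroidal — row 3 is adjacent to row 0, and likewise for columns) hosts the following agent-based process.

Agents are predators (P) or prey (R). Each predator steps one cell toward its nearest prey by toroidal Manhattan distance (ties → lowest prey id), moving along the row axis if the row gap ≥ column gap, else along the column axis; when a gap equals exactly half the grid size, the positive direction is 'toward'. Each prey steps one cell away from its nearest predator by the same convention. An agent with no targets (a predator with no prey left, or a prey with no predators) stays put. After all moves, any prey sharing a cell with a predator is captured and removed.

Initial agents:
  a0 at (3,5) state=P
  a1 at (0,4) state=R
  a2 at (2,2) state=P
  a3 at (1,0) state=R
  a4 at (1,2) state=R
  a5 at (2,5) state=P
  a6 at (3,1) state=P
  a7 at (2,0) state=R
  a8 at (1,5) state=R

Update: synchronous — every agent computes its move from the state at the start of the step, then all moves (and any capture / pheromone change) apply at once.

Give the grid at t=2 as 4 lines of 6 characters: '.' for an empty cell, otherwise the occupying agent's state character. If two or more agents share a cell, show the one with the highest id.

PRP...
......
....R.
PPR...

t=1: a0@(0,5):P a1@(1,4):R a2@(1,2):P a3@(0,0):R a4@(0,2):R a5@(2,0):P a6@(2,1):P
t=2: a0@(0,0):P a1@(2,4):R a2@(0,2):P a3@(0,1):R a4@(3,2):R a5@(3,0):P a6@(3,1):P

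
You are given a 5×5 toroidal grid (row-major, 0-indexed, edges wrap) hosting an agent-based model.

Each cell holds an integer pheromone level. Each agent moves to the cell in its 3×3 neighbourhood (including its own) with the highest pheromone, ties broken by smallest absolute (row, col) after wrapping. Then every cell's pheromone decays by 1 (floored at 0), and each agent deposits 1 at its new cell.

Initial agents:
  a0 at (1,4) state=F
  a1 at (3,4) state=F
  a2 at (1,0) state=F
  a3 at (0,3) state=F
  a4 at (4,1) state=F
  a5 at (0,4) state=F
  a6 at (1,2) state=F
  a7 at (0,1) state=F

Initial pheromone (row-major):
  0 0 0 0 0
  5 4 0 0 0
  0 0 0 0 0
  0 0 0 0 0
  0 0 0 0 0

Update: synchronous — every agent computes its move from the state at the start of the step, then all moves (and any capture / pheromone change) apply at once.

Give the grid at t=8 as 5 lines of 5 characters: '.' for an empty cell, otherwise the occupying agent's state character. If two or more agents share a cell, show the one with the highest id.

t=1: a0@(1,0) a1@(2,0) a2@(1,0) a3@(0,2) a4@(0,0) a5@(1,0) a6@(1,1) a7@(1,0) | pheromone: 1 0 1 0 0 / 8 4 0 0 0 / 1 0 0 0 0 / 0 0 0 0 0 / 0 0 0 0 0
t=2: a0@(1,0) a1@(1,0) a2@(1,0) a3@(1,1) a4@(1,0) a5@(1,0) a6@(1,0) a7@(1,0) | pheromone: 0 0 0 0 0 / 14 4 0 0 0 / 0 0 0 0 0 / 0 0 0 0 0 / 0 0 0 0 0
t=3: a0@(1,0) a1@(1,0) a2@(1,0) a3@(1,0) a4@(1,0) a5@(1,0) a6@(1,0) a7@(1,0) | pheromone: 0 0 0 0 0 / 21 3 0 0 0 / 0 0 0 0 0 / 0 0 0 0 0 / 0 0 0 0 0
t=4: a0@(1,0) a1@(1,0) a2@(1,0) a3@(1,0) a4@(1,0) a5@(1,0) a6@(1,0) a7@(1,0) | pheromone: 0 0 0 0 0 / 28 2 0 0 0 / 0 0 0 0 0 / 0 0 0 0 0 / 0 0 0 0 0
t=5: a0@(1,0) a1@(1,0) a2@(1,0) a3@(1,0) a4@(1,0) a5@(1,0) a6@(1,0) a7@(1,0) | pheromone: 0 0 0 0 0 / 35 1 0 0 0 / 0 0 0 0 0 / 0 0 0 0 0 / 0 0 0 0 0
t=6: a0@(1,0) a1@(1,0) a2@(1,0) a3@(1,0) a4@(1,0) a5@(1,0) a6@(1,0) a7@(1,0) | pheromone: 0 0 0 0 0 / 42 0 0 0 0 / 0 0 0 0 0 / 0 0 0 0 0 / 0 0 0 0 0
t=7: a0@(1,0) a1@(1,0) a2@(1,0) a3@(1,0) a4@(1,0) a5@(1,0) a6@(1,0) a7@(1,0) | pheromone: 0 0 0 0 0 / 49 0 0 0 0 / 0 0 0 0 0 / 0 0 0 0 0 / 0 0 0 0 0
t=8: a0@(1,0) a1@(1,0) a2@(1,0) a3@(1,0) a4@(1,0) a5@(1,0) a6@(1,0) a7@(1,0) | pheromone: 0 0 0 0 0 / 56 0 0 0 0 / 0 0 0 0 0 / 0 0 0 0 0 / 0 0 0 0 0

.....
F....
.....
.....
.....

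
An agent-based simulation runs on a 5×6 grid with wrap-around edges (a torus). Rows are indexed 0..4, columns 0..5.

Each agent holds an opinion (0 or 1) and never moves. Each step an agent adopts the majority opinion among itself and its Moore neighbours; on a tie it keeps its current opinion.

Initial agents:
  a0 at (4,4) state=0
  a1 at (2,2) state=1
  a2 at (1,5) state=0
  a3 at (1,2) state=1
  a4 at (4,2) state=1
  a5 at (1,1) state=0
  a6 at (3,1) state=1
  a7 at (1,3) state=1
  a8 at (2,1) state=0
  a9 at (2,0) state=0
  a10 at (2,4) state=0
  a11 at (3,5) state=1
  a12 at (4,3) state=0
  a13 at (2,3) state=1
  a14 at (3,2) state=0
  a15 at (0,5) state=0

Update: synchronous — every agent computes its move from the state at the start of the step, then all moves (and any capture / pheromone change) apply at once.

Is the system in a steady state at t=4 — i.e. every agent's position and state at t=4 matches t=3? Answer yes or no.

t=1: a0@(4,4):0 a1@(2,2):1 a2@(1,5):0 a3@(1,2):1 a4@(4,2):1 a5@(1,1):0 a6@(3,1):1 a7@(1,3):1 a8@(2,1):0 a9@(2,0):0 a10@(2,4):1 a11@(3,5):0 a12@(4,3):0 a13@(2,3):1 a14@(3,2):1 a15@(0,5):0
t=2: a0@(4,4):0 a1@(2,2):1 a2@(1,5):0 a3@(1,2):1 a4@(4,2):1 a5@(1,1):0 a6@(3,1):1 a7@(1,3):1 a8@(2,1):1 a9@(2,0):0 a10@(2,4):1 a11@(3,5):0 a12@(4,3):0 a13@(2,3):1 a14@(3,2):1 a15@(0,5):0
t=3: a0@(4,4):0 a1@(2,2):1 a2@(1,5):0 a3@(1,2):1 a4@(4,2):1 a5@(1,1):1 a6@(3,1):1 a7@(1,3):1 a8@(2,1):1 a9@(2,0):0 a10@(2,4):1 a11@(3,5):0 a12@(4,3):0 a13@(2,3):1 a14@(3,2):1 a15@(0,5):0
t=4: (unchanged — steady state)

yes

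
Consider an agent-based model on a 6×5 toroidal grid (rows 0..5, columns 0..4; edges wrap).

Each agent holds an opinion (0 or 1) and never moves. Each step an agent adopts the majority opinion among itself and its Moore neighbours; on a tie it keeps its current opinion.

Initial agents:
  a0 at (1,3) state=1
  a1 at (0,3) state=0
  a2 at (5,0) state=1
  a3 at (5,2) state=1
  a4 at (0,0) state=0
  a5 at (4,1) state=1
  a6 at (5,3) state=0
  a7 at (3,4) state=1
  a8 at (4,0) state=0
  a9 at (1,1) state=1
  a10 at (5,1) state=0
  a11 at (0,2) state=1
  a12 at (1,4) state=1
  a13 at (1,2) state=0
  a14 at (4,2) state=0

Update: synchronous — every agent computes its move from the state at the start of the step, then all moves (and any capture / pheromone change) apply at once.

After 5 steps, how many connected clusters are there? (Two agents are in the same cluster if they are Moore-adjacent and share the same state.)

2

t=1: a0@(1,3):1 a1@(0,3):1 a2@(5,0):0 a3@(5,2):0 a4@(0,0):1 a5@(4,1):1 a6@(5,3):0 a7@(3,4):1 a8@(4,0):1 a9@(1,1):1 a10@(5,1):0 a11@(0,2):1 a12@(1,4):1 a13@(1,2):1 a14@(4,2):0
t=2: a0@(1,3):1 a1@(0,3):1 a2@(5,0):1 a3@(5,2):0 a4@(0,0):1 a5@(4,1):0 a6@(5,3):0 a7@(3,4):1 a8@(4,0):1 a9@(1,1):1 a10@(5,1):0 a11@(0,2):1 a12@(1,4):1 a13@(1,2):1 a14@(4,2):0
t=3: (unchanged — steady state)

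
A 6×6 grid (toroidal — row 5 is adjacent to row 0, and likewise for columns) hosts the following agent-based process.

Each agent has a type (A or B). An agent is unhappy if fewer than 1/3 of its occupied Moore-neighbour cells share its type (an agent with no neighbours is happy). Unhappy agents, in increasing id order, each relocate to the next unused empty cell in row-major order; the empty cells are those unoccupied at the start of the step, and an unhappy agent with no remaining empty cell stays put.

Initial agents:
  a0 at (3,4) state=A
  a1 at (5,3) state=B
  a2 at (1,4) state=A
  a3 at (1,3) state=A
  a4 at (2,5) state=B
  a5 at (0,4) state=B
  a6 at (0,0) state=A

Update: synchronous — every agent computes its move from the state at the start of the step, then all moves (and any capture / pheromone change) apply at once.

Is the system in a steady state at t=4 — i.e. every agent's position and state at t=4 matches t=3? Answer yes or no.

yes

t=1: a0@(0,1):A a1@(5,3):B a2@(1,4):A a3@(1,3):A a4@(0,2):B a5@(0,4):B a6@(0,0):A
t=2: (unchanged — steady state)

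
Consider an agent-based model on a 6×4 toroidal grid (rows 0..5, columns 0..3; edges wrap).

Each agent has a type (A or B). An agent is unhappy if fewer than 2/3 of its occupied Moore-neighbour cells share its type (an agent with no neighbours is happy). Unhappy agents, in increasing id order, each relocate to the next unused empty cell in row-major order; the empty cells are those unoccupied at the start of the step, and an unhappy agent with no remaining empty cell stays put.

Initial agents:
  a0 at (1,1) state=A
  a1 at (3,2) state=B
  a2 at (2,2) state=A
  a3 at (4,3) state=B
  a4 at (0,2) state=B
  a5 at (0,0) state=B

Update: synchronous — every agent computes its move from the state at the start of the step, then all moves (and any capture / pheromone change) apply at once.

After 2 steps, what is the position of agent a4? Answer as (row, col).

(1, 2)

t=1: a0@(0,1):A a1@(0,3):B a2@(1,0):A a3@(4,3):B a4@(1,2):B a5@(1,3):B
t=2: a0@(0,0):A a1@(0,3):B a2@(0,2):A a3@(4,3):B a4@(1,2):B a5@(1,3):B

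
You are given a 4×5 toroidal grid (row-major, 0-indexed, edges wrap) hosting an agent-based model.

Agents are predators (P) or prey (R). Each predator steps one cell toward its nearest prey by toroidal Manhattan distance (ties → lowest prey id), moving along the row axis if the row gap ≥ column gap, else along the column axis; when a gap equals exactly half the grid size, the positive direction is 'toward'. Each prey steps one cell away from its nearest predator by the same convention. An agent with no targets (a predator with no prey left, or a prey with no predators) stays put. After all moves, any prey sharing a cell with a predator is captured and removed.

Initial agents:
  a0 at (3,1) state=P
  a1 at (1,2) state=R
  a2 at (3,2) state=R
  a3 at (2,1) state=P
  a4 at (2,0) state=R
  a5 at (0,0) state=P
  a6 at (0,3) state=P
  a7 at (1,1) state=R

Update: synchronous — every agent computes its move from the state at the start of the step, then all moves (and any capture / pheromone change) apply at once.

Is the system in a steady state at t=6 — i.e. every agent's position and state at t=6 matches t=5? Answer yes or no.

no

t=1: a0@(3,2):P a1@(0,2):R a2@(3,3):R a3@(2,0):P a4@(2,4):R a5@(1,0):P a6@(1,3):P a7@(0,1):R
t=2: a0@(0,2):P a1@(1,2):R a2@(3,4):R a3@(2,4):P a4@(2,3):R a5@(2,0):P a6@(0,3):P a7@(1,1):R
t=3: a0@(1,2):P a1@(2,2):R a2@(0,4):R a3@(3,4):P a4@(2,2):R a5@(3,0):P a6@(1,3):P a7@(2,1):R
t=4: a0@(2,2):P a1@(3,2):R a2@(1,4):R a3@(0,4):P a4@(3,2):R a5@(0,0):P a6@(2,3):P a7@(3,1):R
t=5: a0@(3,2):P a1@(0,2):R a2@(2,4):R a3@(1,4):P a4@(0,2):R a5@(1,0):P a6@(3,3):P a7@(0,1):R
t=6: a0@(0,2):P a1@(1,2):R a2@(3,4):R a3@(2,4):P a4@(1,2):R a5@(2,0):P a6@(0,3):P a7@(1,1):R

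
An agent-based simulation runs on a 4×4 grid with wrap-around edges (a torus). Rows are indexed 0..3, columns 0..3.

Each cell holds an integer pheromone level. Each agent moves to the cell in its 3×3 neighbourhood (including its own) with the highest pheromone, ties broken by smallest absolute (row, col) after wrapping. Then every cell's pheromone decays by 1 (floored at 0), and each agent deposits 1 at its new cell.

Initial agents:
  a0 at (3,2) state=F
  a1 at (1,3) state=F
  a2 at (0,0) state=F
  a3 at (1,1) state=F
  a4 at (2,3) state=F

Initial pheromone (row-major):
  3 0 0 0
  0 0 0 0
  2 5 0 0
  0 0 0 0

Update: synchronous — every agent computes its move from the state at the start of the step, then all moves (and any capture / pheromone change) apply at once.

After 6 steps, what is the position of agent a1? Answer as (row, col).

(0, 0)

t=1: a0@(2,1) a1@(0,0) a2@(0,0) a3@(2,1) a4@(2,0) | pheromone: 4 0 0 0 / 0 0 0 0 / 2 6 0 0 / 0 0 0 0
t=2: a0@(2,1) a1@(0,0) a2@(0,0) a3@(2,1) a4@(2,1) | pheromone: 5 0 0 0 / 0 0 0 0 / 1 8 0 0 / 0 0 0 0
t=3: a0@(2,1) a1@(0,0) a2@(0,0) a3@(2,1) a4@(2,1) | pheromone: 6 0 0 0 / 0 0 0 0 / 0 10 0 0 / 0 0 0 0
t=4: a0@(2,1) a1@(0,0) a2@(0,0) a3@(2,1) a4@(2,1) | pheromone: 7 0 0 0 / 0 0 0 0 / 0 12 0 0 / 0 0 0 0
t=5: a0@(2,1) a1@(0,0) a2@(0,0) a3@(2,1) a4@(2,1) | pheromone: 8 0 0 0 / 0 0 0 0 / 0 14 0 0 / 0 0 0 0
t=6: a0@(2,1) a1@(0,0) a2@(0,0) a3@(2,1) a4@(2,1) | pheromone: 9 0 0 0 / 0 0 0 0 / 0 16 0 0 / 0 0 0 0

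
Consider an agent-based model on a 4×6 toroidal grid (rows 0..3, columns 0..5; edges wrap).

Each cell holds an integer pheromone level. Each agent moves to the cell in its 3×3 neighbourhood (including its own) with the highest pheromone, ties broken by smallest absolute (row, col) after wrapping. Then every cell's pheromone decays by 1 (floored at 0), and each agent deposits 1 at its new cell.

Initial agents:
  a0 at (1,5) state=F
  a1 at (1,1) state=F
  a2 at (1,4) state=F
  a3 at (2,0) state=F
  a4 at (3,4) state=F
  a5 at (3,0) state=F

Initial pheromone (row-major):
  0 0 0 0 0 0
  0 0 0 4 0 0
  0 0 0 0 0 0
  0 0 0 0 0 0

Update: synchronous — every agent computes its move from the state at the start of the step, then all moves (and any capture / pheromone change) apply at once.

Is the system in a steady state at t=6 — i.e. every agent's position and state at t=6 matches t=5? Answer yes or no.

yes

t=1: a0@(0,0) a1@(0,0) a2@(1,3) a3@(1,0) a4@(0,3) a5@(0,0) | pheromone: 3 0 0 1 0 0 / 1 0 0 4 0 0 / 0 0 0 0 0 0 / 0 0 0 0 0 0
t=2: a0@(0,0) a1@(0,0) a2@(1,3) a3@(0,0) a4@(1,3) a5@(0,0) | pheromone: 6 0 0 0 0 0 / 0 0 0 5 0 0 / 0 0 0 0 0 0 / 0 0 0 0 0 0
t=3: a0@(0,0) a1@(0,0) a2@(1,3) a3@(0,0) a4@(1,3) a5@(0,0) | pheromone: 9 0 0 0 0 0 / 0 0 0 6 0 0 / 0 0 0 0 0 0 / 0 0 0 0 0 0
t=4: a0@(0,0) a1@(0,0) a2@(1,3) a3@(0,0) a4@(1,3) a5@(0,0) | pheromone: 12 0 0 0 0 0 / 0 0 0 7 0 0 / 0 0 0 0 0 0 / 0 0 0 0 0 0
t=5: a0@(0,0) a1@(0,0) a2@(1,3) a3@(0,0) a4@(1,3) a5@(0,0) | pheromone: 15 0 0 0 0 0 / 0 0 0 8 0 0 / 0 0 0 0 0 0 / 0 0 0 0 0 0
t=6: a0@(0,0) a1@(0,0) a2@(1,3) a3@(0,0) a4@(1,3) a5@(0,0) | pheromone: 18 0 0 0 0 0 / 0 0 0 9 0 0 / 0 0 0 0 0 0 / 0 0 0 0 0 0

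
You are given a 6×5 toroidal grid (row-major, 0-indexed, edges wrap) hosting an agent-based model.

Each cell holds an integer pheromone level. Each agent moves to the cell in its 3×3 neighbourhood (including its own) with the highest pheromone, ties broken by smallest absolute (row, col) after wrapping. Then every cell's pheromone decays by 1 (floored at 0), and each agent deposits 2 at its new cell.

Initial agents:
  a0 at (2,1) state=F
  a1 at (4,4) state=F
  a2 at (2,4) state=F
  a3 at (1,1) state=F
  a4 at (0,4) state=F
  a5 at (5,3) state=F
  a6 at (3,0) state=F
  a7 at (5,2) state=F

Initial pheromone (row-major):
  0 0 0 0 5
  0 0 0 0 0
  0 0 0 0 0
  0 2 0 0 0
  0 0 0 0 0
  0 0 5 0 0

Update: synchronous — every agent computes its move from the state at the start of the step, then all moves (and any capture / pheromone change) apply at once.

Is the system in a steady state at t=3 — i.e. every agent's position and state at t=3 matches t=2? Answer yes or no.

yes

t=1: a0@(3,1) a1@(3,0) a2@(1,0) a3@(0,0) a4@(0,4) a5@(0,4) a6@(3,1) a7@(5,2) | pheromone: 2 0 0 0 8 / 2 0 0 0 0 / 0 0 0 0 0 / 2 5 0 0 0 / 0 0 0 0 0 / 0 0 6 0 0
t=2: a0@(3,1) a1@(3,1) a2@(0,4) a3@(0,4) a4@(0,4) a5@(0,4) a6@(3,1) a7@(5,2) | pheromone: 1 0 0 0 15 / 1 0 0 0 0 / 0 0 0 0 0 / 1 10 0 0 0 / 0 0 0 0 0 / 0 0 7 0 0
t=3: a0@(3,1) a1@(3,1) a2@(0,4) a3@(0,4) a4@(0,4) a5@(0,4) a6@(3,1) a7@(5,2) | pheromone: 0 0 0 0 22 / 0 0 0 0 0 / 0 0 0 0 0 / 0 15 0 0 0 / 0 0 0 0 0 / 0 0 8 0 0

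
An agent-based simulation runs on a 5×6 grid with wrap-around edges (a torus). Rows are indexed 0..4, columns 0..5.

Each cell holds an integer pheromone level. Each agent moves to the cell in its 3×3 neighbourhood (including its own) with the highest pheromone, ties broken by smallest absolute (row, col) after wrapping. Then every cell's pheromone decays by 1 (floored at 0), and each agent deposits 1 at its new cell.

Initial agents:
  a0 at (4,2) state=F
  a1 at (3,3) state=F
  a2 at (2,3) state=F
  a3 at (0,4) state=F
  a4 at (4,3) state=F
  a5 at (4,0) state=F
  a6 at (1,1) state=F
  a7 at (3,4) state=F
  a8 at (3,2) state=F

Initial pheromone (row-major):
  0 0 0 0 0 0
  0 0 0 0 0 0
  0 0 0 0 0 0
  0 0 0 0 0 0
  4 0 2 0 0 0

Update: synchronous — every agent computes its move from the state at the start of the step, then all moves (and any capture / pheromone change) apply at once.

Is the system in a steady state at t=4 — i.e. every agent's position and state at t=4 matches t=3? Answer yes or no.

t=1: a0@(4,2) a1@(4,2) a2@(1,2) a3@(0,3) a4@(4,2) a5@(4,0) a6@(0,0) a7@(2,3) a8@(4,2) | pheromone: 1 0 0 1 0 0 / 0 0 1 0 0 0 / 0 0 0 1 0 0 / 0 0 0 0 0 0 / 4 0 5 0 0 0
t=2: a0@(4,2) a1@(4,2) a2@(0,3) a3@(4,2) a4@(4,2) a5@(4,0) a6@(4,0) a7@(1,2) a8@(4,2) | pheromone: 0 0 0 1 0 0 / 0 0 1 0 0 0 / 0 0 0 0 0 0 / 0 0 0 0 0 0 / 5 0 9 0 0 0
t=3: a0@(4,2) a1@(4,2) a2@(4,2) a3@(4,2) a4@(4,2) a5@(4,0) a6@(4,0) a7@(0,3) a8@(4,2) | pheromone: 0 0 0 1 0 0 / 0 0 0 0 0 0 / 0 0 0 0 0 0 / 0 0 0 0 0 0 / 6 0 14 0 0 0
t=4: a0@(4,2) a1@(4,2) a2@(4,2) a3@(4,2) a4@(4,2) a5@(4,0) a6@(4,0) a7@(4,2) a8@(4,2) | pheromone: 0 0 0 0 0 0 / 0 0 0 0 0 0 / 0 0 0 0 0 0 / 0 0 0 0 0 0 / 7 0 20 0 0 0

no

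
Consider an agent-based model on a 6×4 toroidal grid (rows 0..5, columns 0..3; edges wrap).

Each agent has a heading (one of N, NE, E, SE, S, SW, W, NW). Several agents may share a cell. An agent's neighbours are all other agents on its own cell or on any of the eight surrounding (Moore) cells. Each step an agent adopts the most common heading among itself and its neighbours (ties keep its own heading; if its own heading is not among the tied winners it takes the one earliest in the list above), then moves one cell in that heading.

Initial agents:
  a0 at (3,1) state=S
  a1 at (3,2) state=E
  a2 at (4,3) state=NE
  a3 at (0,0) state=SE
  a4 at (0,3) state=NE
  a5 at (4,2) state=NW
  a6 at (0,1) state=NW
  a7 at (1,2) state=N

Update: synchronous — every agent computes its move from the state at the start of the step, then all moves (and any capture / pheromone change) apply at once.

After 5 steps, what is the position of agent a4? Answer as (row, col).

t=1: a0@(4,1):S a1@(3,3):E a2@(3,0):NE a3@(1,1):SE a4@(5,0):NE a5@(3,1):NW a6@(5,0):NW a7@(0,2):N
t=2: a0@(3,2):NE a1@(3,0):E a2@(2,1):NE a3@(2,2):SE a4@(4,1):NE a5@(2,0):NW a6@(4,3):NW a7@(5,2):N
t=3: a0@(2,3):NE a1@(2,1):NE a2@(1,2):NE a3@(1,3):NE a4@(3,2):NE a5@(1,3):NW a6@(3,2):NW a7@(4,2):N
t=4: a0@(1,0):NE a1@(1,2):NE a2@(0,3):NE a3@(0,0):NE a4@(2,3):NE a5@(0,0):NE a6@(2,3):NE a7@(3,2):N
t=5: a0@(0,1):NE a1@(0,3):NE a2@(5,0):NE a3@(5,1):NE a4@(1,0):NE a5@(5,1):NE a6@(1,0):NE a7@(2,3):NE

(1, 0)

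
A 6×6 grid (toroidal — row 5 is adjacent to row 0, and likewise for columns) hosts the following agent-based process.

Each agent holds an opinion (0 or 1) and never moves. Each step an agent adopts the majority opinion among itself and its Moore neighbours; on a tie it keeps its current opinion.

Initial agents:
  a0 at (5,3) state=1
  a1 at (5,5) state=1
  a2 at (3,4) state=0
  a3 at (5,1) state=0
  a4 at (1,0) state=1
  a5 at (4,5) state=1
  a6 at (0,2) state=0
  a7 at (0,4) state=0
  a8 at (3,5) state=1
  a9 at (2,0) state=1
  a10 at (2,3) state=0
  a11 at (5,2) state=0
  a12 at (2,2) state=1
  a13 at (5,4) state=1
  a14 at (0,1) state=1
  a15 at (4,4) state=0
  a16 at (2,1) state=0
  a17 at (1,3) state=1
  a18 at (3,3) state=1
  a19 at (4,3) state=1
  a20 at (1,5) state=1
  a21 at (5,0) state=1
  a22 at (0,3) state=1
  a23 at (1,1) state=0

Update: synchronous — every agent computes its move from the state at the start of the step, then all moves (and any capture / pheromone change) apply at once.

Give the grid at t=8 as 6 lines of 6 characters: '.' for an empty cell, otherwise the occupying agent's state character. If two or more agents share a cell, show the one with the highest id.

t=1: a0@(5,3):1 a1@(5,5):1 a2@(3,4):1 a3@(5,1):0 a4@(1,0):1 a5@(4,5):1 a6@(0,2):0 a7@(0,4):1 a8@(3,5):1 a9@(2,0):1 a10@(2,3):1 a11@(5,2):1 a12@(2,2):1 a13@(5,4):1 a14@(0,1):0 a15@(4,4):1 a16@(2,1):1 a17@(1,3):1 a18@(3,3):1 a19@(4,3):1 a20@(1,5):1 a21@(5,0):1 a22@(0,3):1 a23@(1,1):1
t=2: a0@(5,3):1 a1@(5,5):1 a2@(3,4):1 a3@(5,1):0 a4@(1,0):1 a5@(4,5):1 a6@(0,2):1 a7@(0,4):1 a8@(3,5):1 a9@(2,0):1 a10@(2,3):1 a11@(5,2):1 a12@(2,2):1 a13@(5,4):1 a14@(0,1):1 a15@(4,4):1 a16@(2,1):1 a17@(1,3):1 a18@(3,3):1 a19@(4,3):1 a20@(1,5):1 a21@(5,0):1 a22@(0,3):1 a23@(1,1):1
t=3: a0@(5,3):1 a1@(5,5):1 a2@(3,4):1 a3@(5,1):1 a4@(1,0):1 a5@(4,5):1 a6@(0,2):1 a7@(0,4):1 a8@(3,5):1 a9@(2,0):1 a10@(2,3):1 a11@(5,2):1 a12@(2,2):1 a13@(5,4):1 a14@(0,1):1 a15@(4,4):1 a16@(2,1):1 a17@(1,3):1 a18@(3,3):1 a19@(4,3):1 a20@(1,5):1 a21@(5,0):1 a22@(0,3):1 a23@(1,1):1
t=4: (unchanged — steady state)

.1111.
11.1.1
1111..
...111
...111
111111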